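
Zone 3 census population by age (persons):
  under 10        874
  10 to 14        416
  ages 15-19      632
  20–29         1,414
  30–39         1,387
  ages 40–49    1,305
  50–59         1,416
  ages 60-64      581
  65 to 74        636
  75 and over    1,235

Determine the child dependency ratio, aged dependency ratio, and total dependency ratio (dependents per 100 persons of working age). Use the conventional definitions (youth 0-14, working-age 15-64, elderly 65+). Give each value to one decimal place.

0–14: 874 + 416 = 1,290
15–64: 632 + 1,414 + 1,387 + 1,305 + 1,416 + 581 = 6,735
65+: 636 + 1,235 = 1,871
Youth dependency ratio = 1,290 / 6,735 × 100 = 19.2
Old-age dependency ratio = 1,871 / 6,735 × 100 = 27.8
Total dependency ratio = (1,290 + 1,871) / 6,735 × 100 = 3,161 / 6,735 × 100 = 46.9

Youth dependency ratio: 19.2
Old-age dependency ratio: 27.8
Total dependency ratio: 46.9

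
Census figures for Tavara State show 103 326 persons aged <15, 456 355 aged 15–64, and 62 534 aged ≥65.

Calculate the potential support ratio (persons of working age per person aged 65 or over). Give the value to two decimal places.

Potential support ratio = 456 355 / 62 534 = 7.30

Potential support ratio: 7.30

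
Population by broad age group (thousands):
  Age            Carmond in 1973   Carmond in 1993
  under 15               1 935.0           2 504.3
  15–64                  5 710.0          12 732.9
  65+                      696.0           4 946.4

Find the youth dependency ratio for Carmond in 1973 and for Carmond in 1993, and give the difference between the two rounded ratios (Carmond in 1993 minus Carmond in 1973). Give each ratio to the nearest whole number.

Carmond in 1973: 1 935.0 / 5 710.0 × 100 = 34
Carmond in 1993: 2 504.3 / 12 732.9 × 100 = 20

Carmond in 1973: 34
Carmond in 1993: 20
Difference: -14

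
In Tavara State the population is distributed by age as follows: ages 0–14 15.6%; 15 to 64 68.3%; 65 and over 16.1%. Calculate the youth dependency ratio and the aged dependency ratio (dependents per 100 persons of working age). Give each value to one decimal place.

Youth dependency ratio = 15.6 / 68.3 × 100 = 22.8
Old-age dependency ratio = 16.1 / 68.3 × 100 = 23.6

Youth dependency ratio: 22.8
Old-age dependency ratio: 23.6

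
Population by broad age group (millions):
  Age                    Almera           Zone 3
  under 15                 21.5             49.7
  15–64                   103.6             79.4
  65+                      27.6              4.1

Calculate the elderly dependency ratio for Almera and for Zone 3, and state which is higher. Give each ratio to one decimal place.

Almera: 27.6 / 103.6 × 100 = 26.6
Zone 3: 4.1 / 79.4 × 100 = 5.2

Almera: 26.6
Zone 3: 5.2
Higher: Almera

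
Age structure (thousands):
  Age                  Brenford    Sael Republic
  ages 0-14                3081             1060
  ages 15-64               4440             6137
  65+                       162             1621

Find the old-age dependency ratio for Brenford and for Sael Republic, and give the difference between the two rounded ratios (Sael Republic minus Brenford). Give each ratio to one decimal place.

Brenford: 3.6
Sael Republic: 26.4
Difference: +22.8

Brenford: 162 / 4440 × 100 = 3.6
Sael Republic: 1621 / 6137 × 100 = 26.4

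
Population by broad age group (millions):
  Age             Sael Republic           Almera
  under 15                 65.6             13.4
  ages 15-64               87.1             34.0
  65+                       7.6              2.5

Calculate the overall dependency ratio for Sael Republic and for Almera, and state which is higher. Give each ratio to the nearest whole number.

Sael Republic: (65.6 + 7.6) / 87.1 × 100 = 73.2 / 87.1 × 100 = 84
Almera: (13.4 + 2.5) / 34.0 × 100 = 15.9 / 34.0 × 100 = 47

Sael Republic: 84
Almera: 47
Higher: Sael Republic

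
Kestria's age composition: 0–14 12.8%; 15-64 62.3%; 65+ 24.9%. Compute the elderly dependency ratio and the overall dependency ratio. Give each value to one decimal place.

Old-age dependency ratio = 24.9 / 62.3 × 100 = 40.0
Total dependency ratio = (12.8 + 24.9) / 62.3 × 100 = 37.7 / 62.3 × 100 = 60.5

Old-age dependency ratio: 40.0
Total dependency ratio: 60.5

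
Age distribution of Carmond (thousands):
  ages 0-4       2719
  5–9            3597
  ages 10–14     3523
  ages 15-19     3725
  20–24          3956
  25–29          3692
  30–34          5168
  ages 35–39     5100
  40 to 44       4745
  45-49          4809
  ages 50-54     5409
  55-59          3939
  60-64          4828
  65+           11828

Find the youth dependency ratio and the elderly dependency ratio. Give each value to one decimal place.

0–14: 2719 + 3597 + 3523 = 9839
15–64: 3725 + 3956 + 3692 + 5168 + 5100 + 4745 + 4809 + 5409 + 3939 + 4828 = 45371
65+: 11828
Youth dependency ratio = 9839 / 45371 × 100 = 21.7
Old-age dependency ratio = 11828 / 45371 × 100 = 26.1

Youth dependency ratio: 21.7
Old-age dependency ratio: 26.1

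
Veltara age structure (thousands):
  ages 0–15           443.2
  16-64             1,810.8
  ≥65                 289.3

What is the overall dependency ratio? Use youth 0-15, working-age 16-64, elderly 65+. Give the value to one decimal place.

Total dependency ratio: 40.5

Total dependency ratio = (443.2 + 289.3) / 1,810.8 × 100 = 732.5 / 1,810.8 × 100 = 40.5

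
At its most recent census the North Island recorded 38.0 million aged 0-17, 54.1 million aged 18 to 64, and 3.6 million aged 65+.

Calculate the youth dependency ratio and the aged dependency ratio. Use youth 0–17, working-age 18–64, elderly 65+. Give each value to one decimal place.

Youth dependency ratio: 70.2
Old-age dependency ratio: 6.7

Youth dependency ratio = 38.0 / 54.1 × 100 = 70.2
Old-age dependency ratio = 3.6 / 54.1 × 100 = 6.7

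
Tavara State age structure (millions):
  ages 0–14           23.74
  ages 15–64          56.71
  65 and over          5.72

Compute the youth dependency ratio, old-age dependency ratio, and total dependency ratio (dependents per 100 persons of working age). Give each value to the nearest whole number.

Youth dependency ratio: 42
Old-age dependency ratio: 10
Total dependency ratio: 52

Youth dependency ratio = 23.74 / 56.71 × 100 = 42
Old-age dependency ratio = 5.72 / 56.71 × 100 = 10
Total dependency ratio = (23.74 + 5.72) / 56.71 × 100 = 29.46 / 56.71 × 100 = 52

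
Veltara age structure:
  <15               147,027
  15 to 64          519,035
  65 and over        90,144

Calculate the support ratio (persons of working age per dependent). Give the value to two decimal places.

Support ratio: 2.19

Support ratio = 519,035 / (147,027 + 90,144) = 519,035 / 237,171 = 2.19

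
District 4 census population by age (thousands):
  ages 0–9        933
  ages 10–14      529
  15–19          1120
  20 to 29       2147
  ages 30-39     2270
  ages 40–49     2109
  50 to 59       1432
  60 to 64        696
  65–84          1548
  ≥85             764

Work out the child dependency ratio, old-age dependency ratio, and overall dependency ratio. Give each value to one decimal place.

Youth dependency ratio: 15.0
Old-age dependency ratio: 23.7
Total dependency ratio: 38.6

0–14: 933 + 529 = 1462
15–64: 1120 + 2147 + 2270 + 2109 + 1432 + 696 = 9774
65+: 1548 + 764 = 2312
Youth dependency ratio = 1462 / 9774 × 100 = 15.0
Old-age dependency ratio = 2312 / 9774 × 100 = 23.7
Total dependency ratio = (1462 + 2312) / 9774 × 100 = 3774 / 9774 × 100 = 38.6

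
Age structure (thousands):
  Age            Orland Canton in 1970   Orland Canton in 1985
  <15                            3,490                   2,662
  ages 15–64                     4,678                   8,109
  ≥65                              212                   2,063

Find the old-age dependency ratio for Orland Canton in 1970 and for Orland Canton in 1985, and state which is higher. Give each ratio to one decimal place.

Orland Canton in 1970: 212 / 4,678 × 100 = 4.5
Orland Canton in 1985: 2,063 / 8,109 × 100 = 25.4

Orland Canton in 1970: 4.5
Orland Canton in 1985: 25.4
Higher: Orland Canton in 1985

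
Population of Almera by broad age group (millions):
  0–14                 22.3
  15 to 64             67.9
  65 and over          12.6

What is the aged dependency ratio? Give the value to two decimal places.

Old-age dependency ratio: 18.56

Old-age dependency ratio = 12.6 / 67.9 × 100 = 18.56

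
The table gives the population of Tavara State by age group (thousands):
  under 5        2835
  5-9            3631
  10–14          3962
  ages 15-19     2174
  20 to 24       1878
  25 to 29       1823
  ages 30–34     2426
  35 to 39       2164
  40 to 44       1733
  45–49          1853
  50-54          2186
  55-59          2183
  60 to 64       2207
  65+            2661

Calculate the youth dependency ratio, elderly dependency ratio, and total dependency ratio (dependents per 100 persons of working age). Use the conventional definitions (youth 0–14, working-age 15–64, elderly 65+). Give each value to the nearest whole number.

Youth dependency ratio: 51
Old-age dependency ratio: 13
Total dependency ratio: 63

0–14: 2835 + 3631 + 3962 = 10428
15–64: 2174 + 1878 + 1823 + 2426 + 2164 + 1733 + 1853 + 2186 + 2183 + 2207 = 20627
65+: 2661
Youth dependency ratio = 10428 / 20627 × 100 = 51
Old-age dependency ratio = 2661 / 20627 × 100 = 13
Total dependency ratio = (10428 + 2661) / 20627 × 100 = 13089 / 20627 × 100 = 63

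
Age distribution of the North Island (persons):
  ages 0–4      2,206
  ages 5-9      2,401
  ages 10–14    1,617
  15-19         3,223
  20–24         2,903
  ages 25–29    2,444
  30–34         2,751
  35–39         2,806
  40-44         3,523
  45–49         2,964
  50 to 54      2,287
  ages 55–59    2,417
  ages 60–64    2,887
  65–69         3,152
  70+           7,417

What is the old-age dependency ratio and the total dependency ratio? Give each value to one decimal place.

Old-age dependency ratio: 37.5
Total dependency ratio: 59.5

0–14: 2,206 + 2,401 + 1,617 = 6,224
15–64: 3,223 + 2,903 + 2,444 + 2,751 + 2,806 + 3,523 + 2,964 + 2,287 + 2,417 + 2,887 = 28,205
65+: 3,152 + 7,417 = 10,569
Old-age dependency ratio = 10,569 / 28,205 × 100 = 37.5
Total dependency ratio = (6,224 + 10,569) / 28,205 × 100 = 16,793 / 28,205 × 100 = 59.5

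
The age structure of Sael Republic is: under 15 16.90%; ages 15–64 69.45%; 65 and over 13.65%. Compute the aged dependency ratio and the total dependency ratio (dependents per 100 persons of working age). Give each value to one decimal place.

Old-age dependency ratio = 13.65 / 69.45 × 100 = 19.7
Total dependency ratio = (16.90 + 13.65) / 69.45 × 100 = 30.55 / 69.45 × 100 = 44.0

Old-age dependency ratio: 19.7
Total dependency ratio: 44.0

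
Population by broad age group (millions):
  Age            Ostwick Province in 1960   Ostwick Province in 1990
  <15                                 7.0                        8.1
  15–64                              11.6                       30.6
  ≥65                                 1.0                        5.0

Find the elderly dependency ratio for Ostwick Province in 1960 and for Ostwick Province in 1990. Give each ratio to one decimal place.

Ostwick Province in 1960: 8.6
Ostwick Province in 1990: 16.3

Ostwick Province in 1960: 1.0 / 11.6 × 100 = 8.6
Ostwick Province in 1990: 5.0 / 30.6 × 100 = 16.3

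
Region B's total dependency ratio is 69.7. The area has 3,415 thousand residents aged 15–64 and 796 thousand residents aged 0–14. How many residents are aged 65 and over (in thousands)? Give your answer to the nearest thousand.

Total dependency ratio = (youth + elderly) / working-age × 100
69.7 = (796 + E) / 3,415 × 100
⇒ 1,584

Aged 65 and over: 1,584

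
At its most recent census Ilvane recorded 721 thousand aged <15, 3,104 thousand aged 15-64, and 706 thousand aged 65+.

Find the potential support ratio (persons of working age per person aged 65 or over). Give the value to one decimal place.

Potential support ratio: 4.4

Potential support ratio = 3,104 / 706 = 4.4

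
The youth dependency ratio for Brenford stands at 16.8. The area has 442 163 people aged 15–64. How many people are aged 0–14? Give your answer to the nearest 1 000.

Aged 0–14: 74 000

Youth dependency ratio = youth / working-age × 100
16.8 = Y / 442 163 × 100
⇒ 74 000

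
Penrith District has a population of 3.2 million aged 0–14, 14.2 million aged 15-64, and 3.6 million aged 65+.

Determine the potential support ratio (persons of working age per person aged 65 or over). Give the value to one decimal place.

Potential support ratio: 3.9

Potential support ratio = 14.2 / 3.6 = 3.9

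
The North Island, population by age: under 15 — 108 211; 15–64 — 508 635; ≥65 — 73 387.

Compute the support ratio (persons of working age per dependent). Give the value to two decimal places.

Support ratio: 2.80

Support ratio = 508 635 / (108 211 + 73 387) = 508 635 / 181 598 = 2.80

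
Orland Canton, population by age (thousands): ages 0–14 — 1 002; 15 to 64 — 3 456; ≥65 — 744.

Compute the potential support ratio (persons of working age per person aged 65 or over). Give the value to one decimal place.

Potential support ratio: 4.6

Potential support ratio = 3 456 / 744 = 4.6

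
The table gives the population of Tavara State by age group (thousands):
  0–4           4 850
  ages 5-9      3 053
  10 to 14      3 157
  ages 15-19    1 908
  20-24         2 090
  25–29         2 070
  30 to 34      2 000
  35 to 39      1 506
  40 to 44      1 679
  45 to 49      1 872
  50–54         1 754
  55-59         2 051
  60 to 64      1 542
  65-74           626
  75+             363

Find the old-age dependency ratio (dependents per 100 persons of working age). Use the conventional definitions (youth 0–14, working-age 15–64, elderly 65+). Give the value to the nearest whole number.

Old-age dependency ratio: 5

0–14: 4 850 + 3 053 + 3 157 = 11 060
15–64: 1 908 + 2 090 + 2 070 + 2 000 + 1 506 + 1 679 + 1 872 + 1 754 + 2 051 + 1 542 = 18 472
65+: 626 + 363 = 989
Old-age dependency ratio = 989 / 18 472 × 100 = 5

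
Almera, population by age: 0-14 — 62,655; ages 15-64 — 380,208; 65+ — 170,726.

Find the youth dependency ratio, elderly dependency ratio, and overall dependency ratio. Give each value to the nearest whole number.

Youth dependency ratio = 62,655 / 380,208 × 100 = 16
Old-age dependency ratio = 170,726 / 380,208 × 100 = 45
Total dependency ratio = (62,655 + 170,726) / 380,208 × 100 = 233,381 / 380,208 × 100 = 61

Youth dependency ratio: 16
Old-age dependency ratio: 45
Total dependency ratio: 61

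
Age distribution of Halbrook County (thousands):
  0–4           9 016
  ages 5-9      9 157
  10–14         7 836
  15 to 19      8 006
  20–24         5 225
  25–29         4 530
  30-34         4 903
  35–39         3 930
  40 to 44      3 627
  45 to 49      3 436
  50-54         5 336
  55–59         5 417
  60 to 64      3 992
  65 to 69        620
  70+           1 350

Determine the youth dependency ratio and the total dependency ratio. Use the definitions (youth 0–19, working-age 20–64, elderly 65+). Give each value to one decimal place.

Youth dependency ratio: 84.2
Total dependency ratio: 89.1

0–19: 9 016 + 9 157 + 7 836 + 8 006 = 34 015
20–64: 5 225 + 4 530 + 4 903 + 3 930 + 3 627 + 3 436 + 5 336 + 5 417 + 3 992 = 40 396
65+: 620 + 1 350 = 1 970
Youth dependency ratio = 34 015 / 40 396 × 100 = 84.2
Total dependency ratio = (34 015 + 1 970) / 40 396 × 100 = 35 985 / 40 396 × 100 = 89.1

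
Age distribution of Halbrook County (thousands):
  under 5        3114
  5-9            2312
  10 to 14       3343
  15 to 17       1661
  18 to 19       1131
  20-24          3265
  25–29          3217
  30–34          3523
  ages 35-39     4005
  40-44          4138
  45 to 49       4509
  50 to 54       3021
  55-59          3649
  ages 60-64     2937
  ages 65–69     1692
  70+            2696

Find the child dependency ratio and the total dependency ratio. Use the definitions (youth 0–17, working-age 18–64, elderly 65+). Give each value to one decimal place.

Youth dependency ratio: 31.2
Total dependency ratio: 44.4

0–17: 3114 + 2312 + 3343 + 1661 = 10430
18–64: 1131 + 3265 + 3217 + 3523 + 4005 + 4138 + 4509 + 3021 + 3649 + 2937 = 33395
65+: 1692 + 2696 = 4388
Youth dependency ratio = 10430 / 33395 × 100 = 31.2
Total dependency ratio = (10430 + 4388) / 33395 × 100 = 14818 / 33395 × 100 = 44.4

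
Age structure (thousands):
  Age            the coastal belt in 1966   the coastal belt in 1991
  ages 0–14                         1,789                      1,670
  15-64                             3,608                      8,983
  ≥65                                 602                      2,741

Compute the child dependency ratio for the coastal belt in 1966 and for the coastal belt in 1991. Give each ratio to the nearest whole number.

the coastal belt in 1966: 1,789 / 3,608 × 100 = 50
the coastal belt in 1991: 1,670 / 8,983 × 100 = 19

the coastal belt in 1966: 50
the coastal belt in 1991: 19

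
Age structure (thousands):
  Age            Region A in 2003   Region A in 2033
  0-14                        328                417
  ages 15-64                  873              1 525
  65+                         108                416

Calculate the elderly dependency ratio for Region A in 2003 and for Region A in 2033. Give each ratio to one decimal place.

Region A in 2003: 108 / 873 × 100 = 12.4
Region A in 2033: 416 / 1 525 × 100 = 27.3

Region A in 2003: 12.4
Region A in 2033: 27.3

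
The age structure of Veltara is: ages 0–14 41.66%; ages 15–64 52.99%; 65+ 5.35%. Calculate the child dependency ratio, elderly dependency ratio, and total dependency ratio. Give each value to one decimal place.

Youth dependency ratio: 78.6
Old-age dependency ratio: 10.1
Total dependency ratio: 88.7

Youth dependency ratio = 41.66 / 52.99 × 100 = 78.6
Old-age dependency ratio = 5.35 / 52.99 × 100 = 10.1
Total dependency ratio = (41.66 + 5.35) / 52.99 × 100 = 47.01 / 52.99 × 100 = 88.7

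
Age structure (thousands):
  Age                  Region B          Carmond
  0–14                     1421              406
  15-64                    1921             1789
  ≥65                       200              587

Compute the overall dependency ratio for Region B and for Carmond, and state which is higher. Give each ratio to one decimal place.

Region B: (1421 + 200) / 1921 × 100 = 1621 / 1921 × 100 = 84.4
Carmond: (406 + 587) / 1789 × 100 = 993 / 1789 × 100 = 55.5

Region B: 84.4
Carmond: 55.5
Higher: Region B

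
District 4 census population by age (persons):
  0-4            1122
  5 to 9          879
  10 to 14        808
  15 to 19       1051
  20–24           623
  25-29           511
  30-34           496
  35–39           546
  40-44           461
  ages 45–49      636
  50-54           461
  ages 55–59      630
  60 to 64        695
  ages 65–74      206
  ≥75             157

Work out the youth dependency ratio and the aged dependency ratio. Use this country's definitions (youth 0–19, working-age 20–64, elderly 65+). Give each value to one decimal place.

0–19: 1122 + 879 + 808 + 1051 = 3860
20–64: 623 + 511 + 496 + 546 + 461 + 636 + 461 + 630 + 695 = 5059
65+: 206 + 157 = 363
Youth dependency ratio = 3860 / 5059 × 100 = 76.3
Old-age dependency ratio = 363 / 5059 × 100 = 7.2

Youth dependency ratio: 76.3
Old-age dependency ratio: 7.2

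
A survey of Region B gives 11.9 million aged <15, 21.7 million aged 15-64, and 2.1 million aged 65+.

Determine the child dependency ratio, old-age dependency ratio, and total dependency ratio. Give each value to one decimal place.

Youth dependency ratio = 11.9 / 21.7 × 100 = 54.8
Old-age dependency ratio = 2.1 / 21.7 × 100 = 9.7
Total dependency ratio = (11.9 + 2.1) / 21.7 × 100 = 14.0 / 21.7 × 100 = 64.5

Youth dependency ratio: 54.8
Old-age dependency ratio: 9.7
Total dependency ratio: 64.5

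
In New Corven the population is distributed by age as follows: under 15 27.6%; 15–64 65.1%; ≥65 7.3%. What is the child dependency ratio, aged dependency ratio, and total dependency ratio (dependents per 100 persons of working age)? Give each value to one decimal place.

Youth dependency ratio: 42.4
Old-age dependency ratio: 11.2
Total dependency ratio: 53.6

Youth dependency ratio = 27.6 / 65.1 × 100 = 42.4
Old-age dependency ratio = 7.3 / 65.1 × 100 = 11.2
Total dependency ratio = (27.6 + 7.3) / 65.1 × 100 = 34.9 / 65.1 × 100 = 53.6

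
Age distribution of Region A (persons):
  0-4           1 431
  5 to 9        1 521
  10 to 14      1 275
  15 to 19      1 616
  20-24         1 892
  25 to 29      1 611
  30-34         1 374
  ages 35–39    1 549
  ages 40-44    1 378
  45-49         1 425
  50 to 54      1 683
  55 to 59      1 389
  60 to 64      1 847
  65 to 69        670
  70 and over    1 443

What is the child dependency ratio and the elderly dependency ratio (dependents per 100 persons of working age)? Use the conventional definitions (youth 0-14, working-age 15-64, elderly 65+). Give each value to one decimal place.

Youth dependency ratio: 26.8
Old-age dependency ratio: 13.4

0–14: 1 431 + 1 521 + 1 275 = 4 227
15–64: 1 616 + 1 892 + 1 611 + 1 374 + 1 549 + 1 378 + 1 425 + 1 683 + 1 389 + 1 847 = 15 764
65+: 670 + 1 443 = 2 113
Youth dependency ratio = 4 227 / 15 764 × 100 = 26.8
Old-age dependency ratio = 2 113 / 15 764 × 100 = 13.4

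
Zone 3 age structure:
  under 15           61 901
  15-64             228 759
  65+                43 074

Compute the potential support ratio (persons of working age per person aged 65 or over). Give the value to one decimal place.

Potential support ratio = 228 759 / 43 074 = 5.3

Potential support ratio: 5.3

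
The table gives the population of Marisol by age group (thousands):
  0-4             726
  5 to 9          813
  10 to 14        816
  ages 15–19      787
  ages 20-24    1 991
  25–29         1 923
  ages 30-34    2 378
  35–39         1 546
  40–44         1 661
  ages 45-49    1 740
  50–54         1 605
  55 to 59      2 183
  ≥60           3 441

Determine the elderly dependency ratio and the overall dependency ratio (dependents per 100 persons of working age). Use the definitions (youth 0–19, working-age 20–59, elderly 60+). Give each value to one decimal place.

0–19: 726 + 813 + 816 + 787 = 3 142
20–59: 1 991 + 1 923 + 2 378 + 1 546 + 1 661 + 1 740 + 1 605 + 2 183 = 15 027
60+: 3 441
Old-age dependency ratio = 3 441 / 15 027 × 100 = 22.9
Total dependency ratio = (3 142 + 3 441) / 15 027 × 100 = 6 583 / 15 027 × 100 = 43.8

Old-age dependency ratio: 22.9
Total dependency ratio: 43.8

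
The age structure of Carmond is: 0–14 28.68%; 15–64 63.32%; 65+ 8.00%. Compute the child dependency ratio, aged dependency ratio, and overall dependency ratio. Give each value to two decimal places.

Youth dependency ratio = 28.68 / 63.32 × 100 = 45.29
Old-age dependency ratio = 8.00 / 63.32 × 100 = 12.63
Total dependency ratio = (28.68 + 8.00) / 63.32 × 100 = 36.68 / 63.32 × 100 = 57.93

Youth dependency ratio: 45.29
Old-age dependency ratio: 12.63
Total dependency ratio: 57.93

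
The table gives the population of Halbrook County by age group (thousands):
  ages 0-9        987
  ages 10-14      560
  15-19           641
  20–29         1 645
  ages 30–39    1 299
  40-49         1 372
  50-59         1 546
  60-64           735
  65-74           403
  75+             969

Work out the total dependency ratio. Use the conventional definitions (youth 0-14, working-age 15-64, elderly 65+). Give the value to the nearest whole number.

0–14: 987 + 560 = 1 547
15–64: 641 + 1 645 + 1 299 + 1 372 + 1 546 + 735 = 7 238
65+: 403 + 969 = 1 372
Total dependency ratio = (1 547 + 1 372) / 7 238 × 100 = 2 919 / 7 238 × 100 = 40

Total dependency ratio: 40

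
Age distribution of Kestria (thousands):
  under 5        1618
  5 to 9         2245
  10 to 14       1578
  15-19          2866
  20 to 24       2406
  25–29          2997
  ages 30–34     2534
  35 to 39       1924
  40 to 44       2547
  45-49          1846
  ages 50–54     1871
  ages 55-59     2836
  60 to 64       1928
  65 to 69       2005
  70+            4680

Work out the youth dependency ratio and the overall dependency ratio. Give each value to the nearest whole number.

0–14: 1618 + 2245 + 1578 = 5441
15–64: 2866 + 2406 + 2997 + 2534 + 1924 + 2547 + 1846 + 1871 + 2836 + 1928 = 23755
65+: 2005 + 4680 = 6685
Youth dependency ratio = 5441 / 23755 × 100 = 23
Total dependency ratio = (5441 + 6685) / 23755 × 100 = 12126 / 23755 × 100 = 51

Youth dependency ratio: 23
Total dependency ratio: 51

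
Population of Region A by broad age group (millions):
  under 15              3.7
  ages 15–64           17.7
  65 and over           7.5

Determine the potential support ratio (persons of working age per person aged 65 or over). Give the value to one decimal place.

Potential support ratio = 17.7 / 7.5 = 2.4

Potential support ratio: 2.4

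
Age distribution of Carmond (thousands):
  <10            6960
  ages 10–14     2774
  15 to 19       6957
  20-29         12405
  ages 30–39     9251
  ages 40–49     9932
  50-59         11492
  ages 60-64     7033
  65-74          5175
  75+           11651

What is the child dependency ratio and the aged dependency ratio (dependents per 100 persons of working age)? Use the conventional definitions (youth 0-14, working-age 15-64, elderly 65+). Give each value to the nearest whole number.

Youth dependency ratio: 17
Old-age dependency ratio: 29

0–14: 6960 + 2774 = 9734
15–64: 6957 + 12405 + 9251 + 9932 + 11492 + 7033 = 57070
65+: 5175 + 11651 = 16826
Youth dependency ratio = 9734 / 57070 × 100 = 17
Old-age dependency ratio = 16826 / 57070 × 100 = 29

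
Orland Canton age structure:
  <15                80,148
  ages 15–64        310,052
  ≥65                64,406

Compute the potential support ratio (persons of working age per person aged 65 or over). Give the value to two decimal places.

Potential support ratio = 310,052 / 64,406 = 4.81

Potential support ratio: 4.81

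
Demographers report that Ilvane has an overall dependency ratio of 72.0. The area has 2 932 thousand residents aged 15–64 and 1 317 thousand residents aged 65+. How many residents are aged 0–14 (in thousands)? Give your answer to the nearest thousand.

Total dependency ratio = (youth + elderly) / working-age × 100
72.0 = (Y + 1 317) / 2 932 × 100
⇒ 794

Aged 0–14: 794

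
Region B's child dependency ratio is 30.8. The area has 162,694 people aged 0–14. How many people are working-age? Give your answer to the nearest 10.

Youth dependency ratio = youth / working-age × 100
30.8 = 162,694 / W × 100
⇒ 528,230

Working-age: 528,230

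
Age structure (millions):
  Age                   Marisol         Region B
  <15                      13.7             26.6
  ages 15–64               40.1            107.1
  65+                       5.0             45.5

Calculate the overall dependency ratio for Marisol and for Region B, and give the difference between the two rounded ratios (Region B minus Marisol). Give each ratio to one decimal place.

Marisol: (13.7 + 5.0) / 40.1 × 100 = 18.7 / 40.1 × 100 = 46.6
Region B: (26.6 + 45.5) / 107.1 × 100 = 72.1 / 107.1 × 100 = 67.3

Marisol: 46.6
Region B: 67.3
Difference: +20.7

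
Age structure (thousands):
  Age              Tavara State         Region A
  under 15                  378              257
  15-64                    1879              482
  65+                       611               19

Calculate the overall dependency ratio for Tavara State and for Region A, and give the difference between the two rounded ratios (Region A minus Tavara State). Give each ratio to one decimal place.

Tavara State: 52.6
Region A: 57.3
Difference: +4.7

Tavara State: (378 + 611) / 1879 × 100 = 989 / 1879 × 100 = 52.6
Region A: (257 + 19) / 482 × 100 = 276 / 482 × 100 = 57.3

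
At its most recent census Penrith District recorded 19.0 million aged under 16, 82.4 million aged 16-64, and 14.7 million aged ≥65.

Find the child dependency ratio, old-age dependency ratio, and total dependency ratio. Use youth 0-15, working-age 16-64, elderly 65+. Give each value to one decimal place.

Youth dependency ratio: 23.1
Old-age dependency ratio: 17.8
Total dependency ratio: 40.9

Youth dependency ratio = 19.0 / 82.4 × 100 = 23.1
Old-age dependency ratio = 14.7 / 82.4 × 100 = 17.8
Total dependency ratio = (19.0 + 14.7) / 82.4 × 100 = 33.7 / 82.4 × 100 = 40.9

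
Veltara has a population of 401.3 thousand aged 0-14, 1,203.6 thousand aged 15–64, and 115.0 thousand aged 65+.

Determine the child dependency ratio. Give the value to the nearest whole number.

Youth dependency ratio: 33

Youth dependency ratio = 401.3 / 1,203.6 × 100 = 33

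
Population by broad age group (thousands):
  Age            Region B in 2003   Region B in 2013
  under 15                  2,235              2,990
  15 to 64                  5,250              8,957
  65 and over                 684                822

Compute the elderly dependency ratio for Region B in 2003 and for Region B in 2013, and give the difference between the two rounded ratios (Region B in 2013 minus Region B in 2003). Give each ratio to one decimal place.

Region B in 2003: 13.0
Region B in 2013: 9.2
Difference: -3.8

Region B in 2003: 684 / 5,250 × 100 = 13.0
Region B in 2013: 822 / 8,957 × 100 = 9.2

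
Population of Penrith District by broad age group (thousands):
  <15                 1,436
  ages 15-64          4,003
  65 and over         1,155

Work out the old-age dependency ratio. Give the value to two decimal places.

Old-age dependency ratio = 1,155 / 4,003 × 100 = 28.85

Old-age dependency ratio: 28.85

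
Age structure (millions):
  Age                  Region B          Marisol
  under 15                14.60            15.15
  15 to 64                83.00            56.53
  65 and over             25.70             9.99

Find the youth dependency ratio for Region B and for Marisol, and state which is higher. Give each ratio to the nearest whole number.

Region B: 18
Marisol: 27
Higher: Marisol

Region B: 14.60 / 83.00 × 100 = 18
Marisol: 15.15 / 56.53 × 100 = 27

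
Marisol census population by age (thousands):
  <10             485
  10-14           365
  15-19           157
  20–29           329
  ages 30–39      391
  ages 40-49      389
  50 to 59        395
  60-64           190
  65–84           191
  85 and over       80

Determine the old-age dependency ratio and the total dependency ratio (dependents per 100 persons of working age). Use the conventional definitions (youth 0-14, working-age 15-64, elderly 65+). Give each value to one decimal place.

Old-age dependency ratio: 14.6
Total dependency ratio: 60.6

0–14: 485 + 365 = 850
15–64: 157 + 329 + 391 + 389 + 395 + 190 = 1 851
65+: 191 + 80 = 271
Old-age dependency ratio = 271 / 1 851 × 100 = 14.6
Total dependency ratio = (850 + 271) / 1 851 × 100 = 1 121 / 1 851 × 100 = 60.6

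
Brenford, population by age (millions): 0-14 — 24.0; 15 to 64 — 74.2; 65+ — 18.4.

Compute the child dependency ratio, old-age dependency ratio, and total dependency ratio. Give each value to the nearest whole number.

Youth dependency ratio: 32
Old-age dependency ratio: 25
Total dependency ratio: 57

Youth dependency ratio = 24.0 / 74.2 × 100 = 32
Old-age dependency ratio = 18.4 / 74.2 × 100 = 25
Total dependency ratio = (24.0 + 18.4) / 74.2 × 100 = 42.4 / 74.2 × 100 = 57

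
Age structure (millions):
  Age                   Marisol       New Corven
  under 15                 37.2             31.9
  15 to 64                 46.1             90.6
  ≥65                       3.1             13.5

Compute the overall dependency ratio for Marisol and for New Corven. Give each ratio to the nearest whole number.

Marisol: (37.2 + 3.1) / 46.1 × 100 = 40.3 / 46.1 × 100 = 87
New Corven: (31.9 + 13.5) / 90.6 × 100 = 45.4 / 90.6 × 100 = 50

Marisol: 87
New Corven: 50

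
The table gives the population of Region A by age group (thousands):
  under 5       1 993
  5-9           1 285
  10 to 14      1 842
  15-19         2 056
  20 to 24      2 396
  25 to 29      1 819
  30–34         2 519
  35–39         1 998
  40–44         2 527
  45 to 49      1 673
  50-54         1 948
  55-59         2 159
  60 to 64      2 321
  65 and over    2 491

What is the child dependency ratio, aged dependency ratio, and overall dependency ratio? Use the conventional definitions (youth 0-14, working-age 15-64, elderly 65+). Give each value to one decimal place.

Youth dependency ratio: 23.9
Old-age dependency ratio: 11.6
Total dependency ratio: 35.5

0–14: 1 993 + 1 285 + 1 842 = 5 120
15–64: 2 056 + 2 396 + 1 819 + 2 519 + 1 998 + 2 527 + 1 673 + 1 948 + 2 159 + 2 321 = 21 416
65+: 2 491
Youth dependency ratio = 5 120 / 21 416 × 100 = 23.9
Old-age dependency ratio = 2 491 / 21 416 × 100 = 11.6
Total dependency ratio = (5 120 + 2 491) / 21 416 × 100 = 7 611 / 21 416 × 100 = 35.5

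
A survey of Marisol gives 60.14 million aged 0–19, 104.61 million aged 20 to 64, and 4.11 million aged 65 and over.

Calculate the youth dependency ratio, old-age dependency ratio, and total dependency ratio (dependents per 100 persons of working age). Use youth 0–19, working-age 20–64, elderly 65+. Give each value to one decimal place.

Youth dependency ratio: 57.5
Old-age dependency ratio: 3.9
Total dependency ratio: 61.4

Youth dependency ratio = 60.14 / 104.61 × 100 = 57.5
Old-age dependency ratio = 4.11 / 104.61 × 100 = 3.9
Total dependency ratio = (60.14 + 4.11) / 104.61 × 100 = 64.25 / 104.61 × 100 = 61.4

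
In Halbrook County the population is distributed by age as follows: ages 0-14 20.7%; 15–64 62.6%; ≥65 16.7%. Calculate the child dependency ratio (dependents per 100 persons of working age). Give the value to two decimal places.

Youth dependency ratio = 20.7 / 62.6 × 100 = 33.07

Youth dependency ratio: 33.07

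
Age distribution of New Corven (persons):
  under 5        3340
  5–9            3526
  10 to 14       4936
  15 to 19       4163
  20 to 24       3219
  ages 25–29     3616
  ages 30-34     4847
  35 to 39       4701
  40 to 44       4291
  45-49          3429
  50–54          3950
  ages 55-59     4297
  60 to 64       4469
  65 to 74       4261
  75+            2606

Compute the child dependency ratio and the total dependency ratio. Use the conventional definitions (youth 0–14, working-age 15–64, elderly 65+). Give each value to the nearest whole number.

0–14: 3340 + 3526 + 4936 = 11802
15–64: 4163 + 3219 + 3616 + 4847 + 4701 + 4291 + 3429 + 3950 + 4297 + 4469 = 40982
65+: 4261 + 2606 = 6867
Youth dependency ratio = 11802 / 40982 × 100 = 29
Total dependency ratio = (11802 + 6867) / 40982 × 100 = 18669 / 40982 × 100 = 46

Youth dependency ratio: 29
Total dependency ratio: 46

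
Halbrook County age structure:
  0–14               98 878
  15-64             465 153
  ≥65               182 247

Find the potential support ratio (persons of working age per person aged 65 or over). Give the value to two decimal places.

Potential support ratio = 465 153 / 182 247 = 2.55

Potential support ratio: 2.55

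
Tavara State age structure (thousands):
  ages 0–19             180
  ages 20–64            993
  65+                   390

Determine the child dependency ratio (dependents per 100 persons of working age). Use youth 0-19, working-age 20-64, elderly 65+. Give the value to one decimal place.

Youth dependency ratio: 18.1

Youth dependency ratio = 180 / 993 × 100 = 18.1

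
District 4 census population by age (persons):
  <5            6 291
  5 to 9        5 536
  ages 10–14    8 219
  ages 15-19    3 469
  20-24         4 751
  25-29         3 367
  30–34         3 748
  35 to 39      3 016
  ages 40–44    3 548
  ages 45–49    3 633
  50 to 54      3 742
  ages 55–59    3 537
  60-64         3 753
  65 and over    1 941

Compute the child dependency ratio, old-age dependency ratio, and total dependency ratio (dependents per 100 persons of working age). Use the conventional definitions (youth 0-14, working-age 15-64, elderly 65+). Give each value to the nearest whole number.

0–14: 6 291 + 5 536 + 8 219 = 20 046
15–64: 3 469 + 4 751 + 3 367 + 3 748 + 3 016 + 3 548 + 3 633 + 3 742 + 3 537 + 3 753 = 36 564
65+: 1 941
Youth dependency ratio = 20 046 / 36 564 × 100 = 55
Old-age dependency ratio = 1 941 / 36 564 × 100 = 5
Total dependency ratio = (20 046 + 1 941) / 36 564 × 100 = 21 987 / 36 564 × 100 = 60

Youth dependency ratio: 55
Old-age dependency ratio: 5
Total dependency ratio: 60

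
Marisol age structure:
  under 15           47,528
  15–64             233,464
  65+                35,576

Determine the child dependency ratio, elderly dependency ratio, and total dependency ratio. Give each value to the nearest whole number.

Youth dependency ratio: 20
Old-age dependency ratio: 15
Total dependency ratio: 36

Youth dependency ratio = 47,528 / 233,464 × 100 = 20
Old-age dependency ratio = 35,576 / 233,464 × 100 = 15
Total dependency ratio = (47,528 + 35,576) / 233,464 × 100 = 83,104 / 233,464 × 100 = 36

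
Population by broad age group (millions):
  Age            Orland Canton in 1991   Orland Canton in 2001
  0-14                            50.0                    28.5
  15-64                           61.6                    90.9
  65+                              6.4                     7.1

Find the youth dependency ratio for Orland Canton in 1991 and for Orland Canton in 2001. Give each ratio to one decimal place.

Orland Canton in 1991: 81.2
Orland Canton in 2001: 31.4

Orland Canton in 1991: 50.0 / 61.6 × 100 = 81.2
Orland Canton in 2001: 28.5 / 90.9 × 100 = 31.4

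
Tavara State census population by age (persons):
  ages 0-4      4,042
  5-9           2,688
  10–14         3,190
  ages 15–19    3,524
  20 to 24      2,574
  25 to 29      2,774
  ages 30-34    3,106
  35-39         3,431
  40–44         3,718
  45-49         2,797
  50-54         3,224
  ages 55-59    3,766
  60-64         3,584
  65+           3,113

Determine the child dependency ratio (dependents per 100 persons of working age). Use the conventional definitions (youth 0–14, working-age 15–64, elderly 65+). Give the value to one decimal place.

0–14: 4,042 + 2,688 + 3,190 = 9,920
15–64: 3,524 + 2,574 + 2,774 + 3,106 + 3,431 + 3,718 + 2,797 + 3,224 + 3,766 + 3,584 = 32,498
65+: 3,113
Youth dependency ratio = 9,920 / 32,498 × 100 = 30.5

Youth dependency ratio: 30.5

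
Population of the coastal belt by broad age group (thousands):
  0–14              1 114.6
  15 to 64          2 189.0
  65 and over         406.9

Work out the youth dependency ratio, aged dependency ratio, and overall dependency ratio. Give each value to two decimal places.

Youth dependency ratio = 1 114.6 / 2 189.0 × 100 = 50.92
Old-age dependency ratio = 406.9 / 2 189.0 × 100 = 18.59
Total dependency ratio = (1 114.6 + 406.9) / 2 189.0 × 100 = 1 521.5 / 2 189.0 × 100 = 69.51

Youth dependency ratio: 50.92
Old-age dependency ratio: 18.59
Total dependency ratio: 69.51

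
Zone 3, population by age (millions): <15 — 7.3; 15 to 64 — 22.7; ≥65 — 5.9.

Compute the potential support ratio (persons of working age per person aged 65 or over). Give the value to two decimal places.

Potential support ratio: 3.85

Potential support ratio = 22.7 / 5.9 = 3.85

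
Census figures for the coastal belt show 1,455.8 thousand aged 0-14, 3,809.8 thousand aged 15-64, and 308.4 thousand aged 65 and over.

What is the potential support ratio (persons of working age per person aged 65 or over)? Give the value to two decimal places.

Potential support ratio = 3,809.8 / 308.4 = 12.35

Potential support ratio: 12.35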